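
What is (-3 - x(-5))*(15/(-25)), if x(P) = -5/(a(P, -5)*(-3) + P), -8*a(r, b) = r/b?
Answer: 453/185 ≈ 2.4486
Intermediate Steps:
a(r, b) = -r/(8*b)
x(P) = -200/(37*P) (x(P) = -5/(-1/8*P/(-5)*(-3) + P) = -5/(-1/8*P*(-1/5)*(-3) + P) = -5/((P/40)*(-3) + P) = -5/(-3*P/40 + P) = -5*40/(37*P) = -200/(37*P))
(-3 - x(-5))*(15/(-25)) = (-3 - (-200)/(37*(-5)))*(15/(-25)) = (-3 - (-200)*(-1)/(37*5))*(15*(-1/25)) = (-3 - 1*40/37)*(-3/5) = (-3 - 40/37)*(-3/5) = -151/37*(-3/5) = 453/185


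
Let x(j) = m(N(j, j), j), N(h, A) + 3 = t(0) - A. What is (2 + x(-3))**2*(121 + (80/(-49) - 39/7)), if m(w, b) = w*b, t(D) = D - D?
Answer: 22304/49 ≈ 455.18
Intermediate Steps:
t(D) = 0
N(h, A) = -3 - A (N(h, A) = -3 + (0 - A) = -3 - A)
m(w, b) = b*w
x(j) = j*(-3 - j)
(2 + x(-3))**2*(121 + (80/(-49) - 39/7)) = (2 - 1*(-3)*(3 - 3))**2*(121 + (80/(-49) - 39/7)) = (2 - 1*(-3)*0)**2*(121 + (80*(-1/49) - 39*1/7)) = (2 + 0)**2*(121 + (-80/49 - 39/7)) = 2**2*(121 - 353/49) = 4*(5576/49) = 22304/49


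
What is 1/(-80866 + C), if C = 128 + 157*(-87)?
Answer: -1/94397 ≈ -1.0594e-5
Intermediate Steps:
C = -13531 (C = 128 - 13659 = -13531)
1/(-80866 + C) = 1/(-80866 - 13531) = 1/(-94397) = -1/94397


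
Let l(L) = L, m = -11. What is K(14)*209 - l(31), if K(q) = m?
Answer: -2330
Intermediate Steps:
K(q) = -11
K(14)*209 - l(31) = -11*209 - 1*31 = -2299 - 31 = -2330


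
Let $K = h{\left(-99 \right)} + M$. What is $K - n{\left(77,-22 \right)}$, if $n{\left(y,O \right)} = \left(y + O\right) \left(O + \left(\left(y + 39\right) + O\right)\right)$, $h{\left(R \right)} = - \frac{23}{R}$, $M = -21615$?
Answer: $- \frac{2531902}{99} \approx -25575.0$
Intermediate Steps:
$n{\left(y,O \right)} = \left(O + y\right) \left(39 + y + 2 O\right)$ ($n{\left(y,O \right)} = \left(O + y\right) \left(O + \left(\left(39 + y\right) + O\right)\right) = \left(O + y\right) \left(O + \left(39 + O + y\right)\right) = \left(O + y\right) \left(39 + y + 2 O\right)$)
$K = - \frac{2139862}{99}$ ($K = - \frac{23}{-99} - 21615 = \left(-23\right) \left(- \frac{1}{99}\right) - 21615 = \frac{23}{99} - 21615 = - \frac{2139862}{99} \approx -21615.0$)
$K - n{\left(77,-22 \right)} = - \frac{2139862}{99} - \left(77^{2} + 2 \left(-22\right)^{2} + 39 \left(-22\right) + 39 \cdot 77 + 3 \left(-22\right) 77\right) = - \frac{2139862}{99} - \left(5929 + 2 \cdot 484 - 858 + 3003 - 5082\right) = - \frac{2139862}{99} - \left(5929 + 968 - 858 + 3003 - 5082\right) = - \frac{2139862}{99} - 3960 = - \frac{2531902}{99}$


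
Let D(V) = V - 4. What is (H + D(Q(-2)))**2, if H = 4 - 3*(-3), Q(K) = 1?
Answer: 100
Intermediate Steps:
D(V) = -4 + V
H = 13 (H = 4 + 9 = 13)
(H + D(Q(-2)))**2 = (13 + (-4 + 1))**2 = (13 - 3)**2 = 10**2 = 100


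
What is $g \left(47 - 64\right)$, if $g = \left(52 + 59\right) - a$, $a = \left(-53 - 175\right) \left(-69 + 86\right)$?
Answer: $-67779$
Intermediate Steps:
$a = -3876$ ($a = \left(-228\right) 17 = -3876$)
$g = 3987$ ($g = \left(52 + 59\right) - -3876 = 111 + 3876 = 3987$)
$g \left(47 - 64\right) = 3987 \left(47 - 64\right) = 3987 \left(-17\right) = -67779$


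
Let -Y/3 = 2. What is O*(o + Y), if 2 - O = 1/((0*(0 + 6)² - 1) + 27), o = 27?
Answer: 1071/26 ≈ 41.192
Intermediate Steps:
Y = -6 (Y = -3*2 = -6)
O = 51/26 (O = 2 - 1/((0*(0 + 6)² - 1) + 27) = 2 - 1/((0*6² - 1) + 27) = 2 - 1/((0*36 - 1) + 27) = 2 - 1/((0 - 1) + 27) = 2 - 1/(-1 + 27) = 2 - 1/26 = 51/26 ≈ 1.9615)
O*(o + Y) = 51*(27 - 6)/26 = (51/26)*21 = 1071/26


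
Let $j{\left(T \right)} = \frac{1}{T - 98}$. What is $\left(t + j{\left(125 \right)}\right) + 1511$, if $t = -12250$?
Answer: $- \frac{289952}{27} \approx -10739.0$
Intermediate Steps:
$j{\left(T \right)} = \frac{1}{-98 + T}$
$\left(t + j{\left(125 \right)}\right) + 1511 = \left(-12250 + \frac{1}{-98 + 125}\right) + 1511 = \left(-12250 + \frac{1}{27}\right) + 1511 = - \frac{330749}{27} + 1511 = - \frac{289952}{27}$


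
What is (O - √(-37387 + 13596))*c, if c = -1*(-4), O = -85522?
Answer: -342088 - 4*I*√23791 ≈ -3.4209e+5 - 616.97*I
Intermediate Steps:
c = 4
(O - √(-37387 + 13596))*c = (-85522 - √(-37387 + 13596))*4 = (-85522 - √(-23791))*4 = (-85522 - I*√23791)*4 = -342088 - 4*I*√23791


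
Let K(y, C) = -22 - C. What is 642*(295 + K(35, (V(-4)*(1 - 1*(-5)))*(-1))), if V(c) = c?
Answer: 159858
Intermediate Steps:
642*(295 + K(35, (V(-4)*(1 - 1*(-5)))*(-1))) = 642*(295 + (-22 - (-4*(1 - 1*(-5)))*(-1))) = 642*(295 + (-22 - (-4*(1 + 5))*(-1))) = 642*(295 + (-22 - (-4*6)*(-1))) = 642*(295 + (-22 - (-24)*(-1))) = 642*(295 + (-22 - 1*24)) = 642*(295 + (-22 - 24)) = 642*(295 - 46) = 642*249 = 159858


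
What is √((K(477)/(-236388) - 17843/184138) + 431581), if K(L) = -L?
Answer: √5678549625170699203655531/3627334462 ≈ 656.95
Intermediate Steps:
√((K(477)/(-236388) - 17843/184138) + 431581) = √((-1*477/(-236388) - 17843/184138) + 431581) = √((-477*(-1/236388) - 17843*1/184138) + 431581) = √((159/78796 - 17843/184138) + 431581) = √(-688339543/7254668924 + 431581) = √(3130976580549301/7254668924) = √5678549625170699203655531/3627334462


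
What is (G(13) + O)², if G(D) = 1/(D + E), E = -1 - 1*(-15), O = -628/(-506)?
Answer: 76230361/46662561 ≈ 1.6337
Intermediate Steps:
O = 314/253 (O = -628*(-1/506) = 314/253 ≈ 1.2411)
E = 14 (E = -1 + 15 = 14)
G(D) = 1/(14 + D) (G(D) = 1/(D + 14) = 1/(14 + D))
(G(13) + O)² = (1/(14 + 13) + 314/253)² = (1/27 + 314/253)² = (8731/6831)² = 76230361/46662561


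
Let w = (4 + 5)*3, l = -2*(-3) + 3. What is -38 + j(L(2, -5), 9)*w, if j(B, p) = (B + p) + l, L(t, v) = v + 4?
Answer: 421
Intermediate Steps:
l = 9 (l = 6 + 3 = 9)
L(t, v) = 4 + v
j(B, p) = 9 + B + p (j(B, p) = (B + p) + 9 = 9 + B + p)
w = 27 (w = 9*3 = 27)
-38 + j(L(2, -5), 9)*w = -38 + (9 + (4 - 5) + 9)*27 = -38 + (9 - 1 + 9)*27 = -38 + 17*27 = -38 + 459 = 421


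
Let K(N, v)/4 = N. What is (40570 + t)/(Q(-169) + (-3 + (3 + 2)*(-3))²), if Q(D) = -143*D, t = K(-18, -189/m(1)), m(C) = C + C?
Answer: 40498/24491 ≈ 1.6536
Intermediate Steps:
m(C) = 2*C
K(N, v) = 4*N
t = -72 (t = 4*(-18) = -72)
(40570 + t)/(Q(-169) + (-3 + (3 + 2)*(-3))²) = (40570 - 72)/(-143*(-169) + (-3 + (3 + 2)*(-3))²) = 40498/(24167 + (-3 + 5*(-3))²) = 40498/(24167 + (-3 - 15)²) = 40498/(24167 + (-18)²) = 40498/(24167 + 324) = 40498/24491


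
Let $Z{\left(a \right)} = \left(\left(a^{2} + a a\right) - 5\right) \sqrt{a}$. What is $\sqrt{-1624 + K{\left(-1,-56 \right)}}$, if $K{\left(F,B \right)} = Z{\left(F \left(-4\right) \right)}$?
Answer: $i \sqrt{1570} \approx 39.623 i$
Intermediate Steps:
$Z{\left(a \right)} = \sqrt{a} \left(-5 + 2 a^{2}\right)$ ($Z{\left(a \right)} = \left(\left(a^{2} + a^{2}\right) - 5\right) \sqrt{a} = \left(2 a^{2} - 5\right) \sqrt{a} = \left(-5 + 2 a^{2}\right) \sqrt{a} = \sqrt{a} \left(-5 + 2 a^{2}\right)$)
$K{\left(F,B \right)} = 2 \sqrt{- F} \left(-5 + 32 F^{2}\right)$ ($K{\left(F,B \right)} = \sqrt{F \left(-4\right)} \left(-5 + 2 \left(F \left(-4\right)\right)^{2}\right) = \sqrt{- 4 F} \left(-5 + 2 \left(- 4 F\right)^{2}\right) = 2 \sqrt{- F} \left(-5 + 2 \cdot 16 F^{2}\right) = 2 \sqrt{- F} \left(-5 + 32 F^{2}\right)$)
$\sqrt{-1624 + K{\left(-1,-56 \right)}} = \sqrt{-1624 + \sqrt{\left(-1\right) \left(-1\right)} \left(-10 + 64 \left(-1\right)^{2}\right)} = \sqrt{-1624 + \sqrt{1} \left(-10 + 64 \cdot 1\right)} = \sqrt{-1624 + 1 \left(-10 + 64\right)} = \sqrt{-1624 + 1 \cdot 54} = \sqrt{-1624 + 54} = \sqrt{-1570} = i \sqrt{1570}$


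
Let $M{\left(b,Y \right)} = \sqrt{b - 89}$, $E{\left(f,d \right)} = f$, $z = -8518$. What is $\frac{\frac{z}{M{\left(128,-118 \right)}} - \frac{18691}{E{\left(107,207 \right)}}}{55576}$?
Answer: $- \frac{18691}{5946632} - \frac{4259 \sqrt{39}}{1083732} \approx -0.027686$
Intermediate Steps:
$M{\left(b,Y \right)} = \sqrt{-89 + b}$
$\frac{\frac{z}{M{\left(128,-118 \right)}} - \frac{18691}{E{\left(107,207 \right)}}}{55576} = \frac{- \frac{8518}{\sqrt{-89 + 128}} - \frac{18691}{107}}{55576} = \left(- \frac{8518}{\sqrt{39}} - \frac{18691}{107}\right) \frac{1}{55576} = \left(- 8518 \frac{\sqrt{39}}{39} - \frac{18691}{107}\right) \frac{1}{55576} = \left(- \frac{8518 \sqrt{39}}{39} - \frac{18691}{107}\right) \frac{1}{55576} = \left(- \frac{18691}{107} - \frac{8518 \sqrt{39}}{39}\right) \frac{1}{55576} = - \frac{18691}{5946632} - \frac{4259 \sqrt{39}}{1083732}$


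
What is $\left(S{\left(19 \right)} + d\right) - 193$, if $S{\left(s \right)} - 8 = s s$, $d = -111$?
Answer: $65$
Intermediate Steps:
$S{\left(s \right)} = 8 + s^{2}$ ($S{\left(s \right)} = 8 + s s = 8 + s^{2}$)
$\left(S{\left(19 \right)} + d\right) - 193 = \left(\left(8 + 19^{2}\right) - 111\right) - 193 = \left(\left(8 + 361\right) - 111\right) - 193 = \left(369 - 111\right) - 193 = 258 - 193 = 65$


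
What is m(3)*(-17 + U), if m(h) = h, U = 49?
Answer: 96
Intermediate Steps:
m(3)*(-17 + U) = 3*(-17 + 49) = 3*32 = 96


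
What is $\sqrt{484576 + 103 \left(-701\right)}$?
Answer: $\sqrt{412373} \approx 642.16$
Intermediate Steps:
$\sqrt{484576 + 103 \left(-701\right)} = \sqrt{484576 - 72203} = \sqrt{412373}$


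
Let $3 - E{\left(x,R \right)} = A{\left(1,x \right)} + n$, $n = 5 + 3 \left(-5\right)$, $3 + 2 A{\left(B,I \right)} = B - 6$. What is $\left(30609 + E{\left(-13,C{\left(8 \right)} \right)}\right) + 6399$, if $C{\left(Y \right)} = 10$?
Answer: $37025$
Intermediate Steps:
$A{\left(B,I \right)} = - \frac{9}{2} + \frac{B}{2}$ ($A{\left(B,I \right)} = - \frac{3}{2} + \frac{B - 6}{2} = - \frac{3}{2} + \frac{-6 + B}{2} = - \frac{3}{2} + \left(-3 + \frac{B}{2}\right) = - \frac{9}{2} + \frac{B}{2}$)
$n = -10$ ($n = 5 - 15 = -10$)
$E{\left(x,R \right)} = 17$ ($E{\left(x,R \right)} = 3 - \left(\left(- \frac{9}{2} + \frac{1}{2} \cdot 1\right) - 10\right) = 3 - \left(\left(- \frac{9}{2} + \frac{1}{2}\right) - 10\right) = 3 - \left(-4 - 10\right) = 3 - -14 = 3 + 14 = 17$)
$\left(30609 + E{\left(-13,C{\left(8 \right)} \right)}\right) + 6399 = \left(30609 + 17\right) + 6399 = 30626 + 6399 = 37025$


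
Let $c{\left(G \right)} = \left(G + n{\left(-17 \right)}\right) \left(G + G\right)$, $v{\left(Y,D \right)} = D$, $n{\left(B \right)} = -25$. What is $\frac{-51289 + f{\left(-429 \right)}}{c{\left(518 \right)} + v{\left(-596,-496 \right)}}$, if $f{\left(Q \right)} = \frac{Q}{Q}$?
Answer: $- \frac{4274}{42521} \approx -0.10052$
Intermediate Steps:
$c{\left(G \right)} = 2 G \left(-25 + G\right)$ ($c{\left(G \right)} = \left(G - 25\right) \left(G + G\right) = \left(-25 + G\right) 2 G = 2 G \left(-25 + G\right)$)
$f{\left(Q \right)} = 1$
$\frac{-51289 + f{\left(-429 \right)}}{c{\left(518 \right)} + v{\left(-596,-496 \right)}} = \frac{-51289 + 1}{2 \cdot 518 \left(-25 + 518\right) - 496} = - \frac{51288}{2 \cdot 518 \cdot 493 - 496} = - \frac{51288}{510748 - 496} = - \frac{51288}{510252} = \left(-51288\right) \frac{1}{510252} = - \frac{4274}{42521}$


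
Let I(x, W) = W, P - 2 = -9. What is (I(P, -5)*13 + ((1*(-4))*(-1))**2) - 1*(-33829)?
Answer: 33780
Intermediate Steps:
P = -7 (P = 2 - 9 = -7)
(I(P, -5)*13 + ((1*(-4))*(-1))**2) - 1*(-33829) = (-5*13 + ((1*(-4))*(-1))**2) - 1*(-33829) = (-65 + (-4*(-1))**2) + 33829 = (-65 + 4**2) + 33829 = (-65 + 16) + 33829 = -49 + 33829 = 33780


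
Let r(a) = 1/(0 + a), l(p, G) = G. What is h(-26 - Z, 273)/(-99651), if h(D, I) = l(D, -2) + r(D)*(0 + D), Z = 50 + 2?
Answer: 1/99651 ≈ 1.0035e-5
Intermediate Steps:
Z = 52
r(a) = 1/a
h(D, I) = -1 (h(D, I) = -2 + (0 + D)/D = -2 + D/D = -2 + 1 = -1)
h(-26 - Z, 273)/(-99651) = -1/(-99651) = -1*(-1/99651) = 1/99651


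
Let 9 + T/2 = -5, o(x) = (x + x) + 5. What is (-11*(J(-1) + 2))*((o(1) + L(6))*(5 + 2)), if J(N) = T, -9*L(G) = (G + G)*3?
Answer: 6006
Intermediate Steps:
L(G) = -2*G/3 (L(G) = -(G + G)*3/9 = -2*G*3/9 = -2*G/3)
o(x) = 5 + 2*x (o(x) = 2*x + 5 = 5 + 2*x)
T = -28 (T = -18 + 2*(-5) = -18 - 10 = -28)
J(N) = -28
(-11*(J(-1) + 2))*((o(1) + L(6))*(5 + 2)) = (-11*(-28 + 2))*(((5 + 2*1) - 2/3*6)*(5 + 2)) = (-11*(-26))*(((5 + 2) - 4)*7) = 286*((7 - 4)*7) = 286*(3*7) = 286*21 = 6006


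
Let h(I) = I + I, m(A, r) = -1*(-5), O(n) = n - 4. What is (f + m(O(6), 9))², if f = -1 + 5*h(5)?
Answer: 2916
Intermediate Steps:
O(n) = -4 + n
m(A, r) = 5
h(I) = 2*I
f = 49 (f = -1 + 5*(2*5) = -1 + 5*10 = -1 + 50 = 49)
(f + m(O(6), 9))² = (49 + 5)² = 54² = 2916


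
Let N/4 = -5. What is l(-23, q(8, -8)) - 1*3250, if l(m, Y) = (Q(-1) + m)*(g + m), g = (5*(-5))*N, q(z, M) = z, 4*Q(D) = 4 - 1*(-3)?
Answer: -53545/4 ≈ -13386.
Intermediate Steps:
Q(D) = 7/4 (Q(D) = (4 - 1*(-3))/4 = (4 + 3)/4 = (¼)*7 = 7/4)
N = -20 (N = 4*(-5) = -20)
g = 500 (g = (5*(-5))*(-20) = -25*(-20) = 500)
l(m, Y) = (500 + m)*(7/4 + m) (l(m, Y) = (7/4 + m)*(500 + m) = (500 + m)*(7/4 + m))
l(-23, q(8, -8)) - 1*3250 = (875 + (-23)² + (2007/4)*(-23)) - 1*3250 = (875 + 529 - 46161/4) - 3250 = -40545/4 - 3250 = -53545/4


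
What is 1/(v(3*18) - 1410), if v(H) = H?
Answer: -1/1356 ≈ -0.00073746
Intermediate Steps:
1/(v(3*18) - 1410) = 1/(3*18 - 1410) = 1/(54 - 1410) = 1/(-1356) = -1/1356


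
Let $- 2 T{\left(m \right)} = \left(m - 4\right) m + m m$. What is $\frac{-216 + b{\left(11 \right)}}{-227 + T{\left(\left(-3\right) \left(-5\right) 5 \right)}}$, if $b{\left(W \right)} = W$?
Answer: $\frac{205}{5702} \approx 0.035952$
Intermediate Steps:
$T{\left(m \right)} = - \frac{m^{2}}{2} - \frac{m \left(-4 + m\right)}{2}$ ($T{\left(m \right)} = - \frac{\left(m - 4\right) m + m m}{2} = - \frac{\left(-4 + m\right) m + m^{2}}{2} = - \frac{m \left(-4 + m\right) + m^{2}}{2} = - \frac{m^{2} + m \left(-4 + m\right)}{2} = - \frac{m^{2}}{2} - \frac{m \left(-4 + m\right)}{2}$)
$\frac{-216 + b{\left(11 \right)}}{-227 + T{\left(\left(-3\right) \left(-5\right) 5 \right)}} = \frac{-216 + 11}{-227 + \left(-3\right) \left(-5\right) 5 \left(2 - \left(-3\right) \left(-5\right) 5\right)} = - \frac{205}{-227 + 15 \cdot 5 \left(2 - 15 \cdot 5\right)} = - \frac{205}{-227 + 75 \left(2 - 75\right)} = - \frac{205}{-227 + 75 \left(-73\right)} = - \frac{205}{-227 - 5475} = - \frac{205}{-5702} = \left(-205\right) \left(- \frac{1}{5702}\right) = \frac{205}{5702}$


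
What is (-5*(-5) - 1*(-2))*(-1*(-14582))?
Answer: 393714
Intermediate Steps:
(-5*(-5) - 1*(-2))*(-1*(-14582)) = (25 + 2)*14582 = 27*14582 = 393714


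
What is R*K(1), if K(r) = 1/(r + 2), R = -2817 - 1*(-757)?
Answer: -2060/3 ≈ -686.67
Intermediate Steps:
R = -2060 (R = -2817 + 757 = -2060)
K(r) = 1/(2 + r)
R*K(1) = -2060/(2 + 1) = -2060/3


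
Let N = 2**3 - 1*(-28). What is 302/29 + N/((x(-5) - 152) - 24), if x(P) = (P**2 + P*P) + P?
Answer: 38518/3799 ≈ 10.139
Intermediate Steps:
x(P) = P + 2*P**2 (x(P) = (P**2 + P**2) + P = 2*P**2 + P = P + 2*P**2)
N = 36 (N = 8 + 28 = 36)
302/29 + N/((x(-5) - 152) - 24) = 302/29 + 36/((-5*(1 + 2*(-5)) - 152) - 24) = 302*(1/29) + 36/((-5*(1 - 10) - 152) - 24) = 302/29 + 36/((-5*(-9) - 152) - 24) = 302/29 + 36/((45 - 152) - 24) = 302/29 + 36/(-107 - 24) = 302/29 + 36/(-131) = 302/29 + 36*(-1/131) = 302/29 - 36/131 = 38518/3799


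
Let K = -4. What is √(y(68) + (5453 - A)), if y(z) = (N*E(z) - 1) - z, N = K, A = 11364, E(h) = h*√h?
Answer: 2*√(-1495 - 136*√17) ≈ 90.681*I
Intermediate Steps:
E(h) = h^(3/2)
N = -4
y(z) = -1 - z - 4*z^(3/2) (y(z) = (-4*z^(3/2) - 1) - z = (-1 - 4*z^(3/2)) - z = -1 - z - 4*z^(3/2))
√(y(68) + (5453 - A)) = √((-1 - 1*68 - 544*√17) + (5453 - 1*11364)) = √((-1 - 68 - 544*√17) + (5453 - 11364)) = √((-1 - 68 - 544*√17) - 5911) = √((-69 - 544*√17) - 5911) = √(-5980 - 544*√17)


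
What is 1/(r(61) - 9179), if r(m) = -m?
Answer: -1/9240 ≈ -0.00010823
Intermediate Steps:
1/(r(61) - 9179) = 1/(-1*61 - 9179) = 1/(-61 - 9179) = 1/(-9240) = -1/9240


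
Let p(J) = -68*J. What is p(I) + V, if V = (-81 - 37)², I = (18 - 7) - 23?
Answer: 14740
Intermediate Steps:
I = -12 (I = 11 - 23 = -12)
V = 13924 (V = (-118)² = 13924)
p(I) + V = -68*(-12) + 13924 = 816 + 13924 = 14740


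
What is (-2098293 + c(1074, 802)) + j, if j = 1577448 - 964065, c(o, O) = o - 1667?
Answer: -1485503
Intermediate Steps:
c(o, O) = -1667 + o
j = 613383
(-2098293 + c(1074, 802)) + j = (-2098293 + (-1667 + 1074)) + 613383 = (-2098293 - 593) + 613383 = -2098886 + 613383 = -1485503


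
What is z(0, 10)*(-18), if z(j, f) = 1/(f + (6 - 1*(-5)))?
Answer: -6/7 ≈ -0.85714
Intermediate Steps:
z(j, f) = 1/(11 + f) (z(j, f) = 1/(f + (6 + 5)) = 1/(f + 11) = 1/(11 + f))
z(0, 10)*(-18) = -18/(11 + 10) = -18/21 = (1/21)*(-18) = -6/7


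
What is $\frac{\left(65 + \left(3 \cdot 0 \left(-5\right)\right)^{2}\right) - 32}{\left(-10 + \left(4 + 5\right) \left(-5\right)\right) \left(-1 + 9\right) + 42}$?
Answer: $- \frac{33}{398} \approx -0.082915$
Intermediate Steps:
$\frac{\left(65 + \left(3 \cdot 0 \left(-5\right)\right)^{2}\right) - 32}{\left(-10 + \left(4 + 5\right) \left(-5\right)\right) \left(-1 + 9\right) + 42} = \frac{\left(65 + \left(0 \left(-5\right)\right)^{2}\right) - 32}{\left(-10 + 9 \left(-5\right)\right) 8 + 42} = \frac{\left(65 + 0^{2}\right) - 32}{\left(-10 - 45\right) 8 + 42} = \frac{\left(65 + 0\right) - 32}{\left(-55\right) 8 + 42} = \frac{65 - 32}{-440 + 42} = \frac{33}{-398} = 33 \left(- \frac{1}{398}\right) = - \frac{33}{398}$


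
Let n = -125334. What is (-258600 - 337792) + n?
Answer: -721726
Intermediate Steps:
(-258600 - 337792) + n = (-258600 - 337792) - 125334 = -596392 - 125334 = -721726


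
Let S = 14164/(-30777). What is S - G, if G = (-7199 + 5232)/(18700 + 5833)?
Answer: -286947053/755052141 ≈ -0.38004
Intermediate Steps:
S = -14164/30777 (S = 14164*(-1/30777) = -14164/30777 ≈ -0.46021)
G = -1967/24533 ≈ -0.080178
S - G = -14164/30777 - 1*(-1967/24533) = -14164/30777 + 1967/24533 = -286947053/755052141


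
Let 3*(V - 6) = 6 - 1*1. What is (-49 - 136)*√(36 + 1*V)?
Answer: -185*√393/3 ≈ -1222.5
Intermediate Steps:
V = 23/3 (V = 6 + (6 - 1*1)/3 = 6 + (6 - 1)/3 = 6 + (⅓)*5 = 6 + 5/3 = 23/3 ≈ 7.6667)
(-49 - 136)*√(36 + 1*V) = (-49 - 136)*√(36 + 1*(23/3)) = -185*√(36 + 23/3) = -185*√393/3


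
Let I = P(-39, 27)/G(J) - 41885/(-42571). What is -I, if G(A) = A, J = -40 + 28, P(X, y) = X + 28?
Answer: -970901/510852 ≈ -1.9006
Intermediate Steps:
P(X, y) = 28 + X
J = -12
I = 970901/510852 (I = (28 - 39)/(-12) - 41885/(-42571) = -11*(-1/12) - 41885*(-1/42571) = 11/12 + 41885/42571 = 970901/510852 ≈ 1.9006)
-I = -1*970901/510852 = -970901/510852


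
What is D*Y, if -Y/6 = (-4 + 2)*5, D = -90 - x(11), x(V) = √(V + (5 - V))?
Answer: -5400 - 60*√5 ≈ -5534.2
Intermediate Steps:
x(V) = √5
D = -90 - √5 ≈ -92.236
Y = 60 (Y = -6*(-4 + 2)*5 = -(-12)*5 = -6*(-10) = 60)
D*Y = (-90 - √5)*60 = -5400 - 60*√5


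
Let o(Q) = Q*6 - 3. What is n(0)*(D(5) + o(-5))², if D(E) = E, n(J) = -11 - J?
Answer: -8624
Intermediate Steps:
o(Q) = -3 + 6*Q (o(Q) = 6*Q - 3 = -3 + 6*Q)
n(0)*(D(5) + o(-5))² = (-11 - 1*0)*(5 + (-3 + 6*(-5)))² = (-11 + 0)*(5 + (-3 - 30))² = -11*(5 - 33)² = -11*(-28)² = -11*784 = -8624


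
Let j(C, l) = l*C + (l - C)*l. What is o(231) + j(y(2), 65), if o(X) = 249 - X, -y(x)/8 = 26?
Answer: 4243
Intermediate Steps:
y(x) = -208 (y(x) = -8*26 = -208)
j(C, l) = C*l + l*(l - C)
o(231) + j(y(2), 65) = (249 - 1*231) + 65² = (249 - 231) + 4225 = 18 + 4225 = 4243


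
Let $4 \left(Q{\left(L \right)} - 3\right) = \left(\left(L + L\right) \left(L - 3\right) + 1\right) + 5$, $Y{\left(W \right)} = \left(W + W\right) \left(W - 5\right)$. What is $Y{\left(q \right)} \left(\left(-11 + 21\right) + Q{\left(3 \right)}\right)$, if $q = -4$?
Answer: $1044$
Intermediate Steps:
$Y{\left(W \right)} = 2 W \left(-5 + W\right)$
$Q{\left(L \right)} = \frac{9}{2} + \frac{L \left(-3 + L\right)}{2}$ ($Q{\left(L \right)} = 3 + \frac{\left(\left(L + L\right) \left(L - 3\right) + 1\right) + 5}{4} = 3 + \frac{\left(2 L \left(-3 + L\right) + 1\right) + 5}{4} = 3 + \frac{\left(1 + 2 L \left(-3 + L\right)\right) + 5}{4} = 3 + \frac{6 + 2 L \left(-3 + L\right)}{4} = 3 + \left(\frac{3}{2} + \frac{L \left(-3 + L\right)}{2}\right) = \frac{9}{2} + \frac{L \left(-3 + L\right)}{2}$)
$Y{\left(q \right)} \left(\left(-11 + 21\right) + Q{\left(3 \right)}\right) = 2 \left(-4\right) \left(-5 - 4\right) \left(\left(-11 + 21\right) + \left(\frac{9}{2} + \frac{3^{2}}{2} - \frac{9}{2}\right)\right) = 2 \left(-4\right) \left(-9\right) \left(10 + \left(\frac{9}{2} + \frac{1}{2} \cdot 9 - \frac{9}{2}\right)\right) = 72 \left(10 + \left(\frac{9}{2} + \frac{9}{2} - \frac{9}{2}\right)\right) = 72 \left(10 + \frac{9}{2}\right) = 72 \cdot \frac{29}{2} = 1044$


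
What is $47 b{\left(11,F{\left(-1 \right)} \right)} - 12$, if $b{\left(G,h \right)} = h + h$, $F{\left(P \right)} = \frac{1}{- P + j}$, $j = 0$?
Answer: $82$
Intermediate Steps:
$F{\left(P \right)} = - \frac{1}{P}$ ($F{\left(P \right)} = \frac{1}{- P + 0} = \frac{1}{\left(-1\right) P} = - \frac{1}{P}$)
$b{\left(G,h \right)} = 2 h$
$47 b{\left(11,F{\left(-1 \right)} \right)} - 12 = 47 \cdot 2 \left(- \frac{1}{-1}\right) - 12 = 47 \cdot 2 \left(\left(-1\right) \left(-1\right)\right) - 12 = 47 \cdot 2 \cdot 1 - 12 = 47 \cdot 2 - 12 = 94 - 12 = 82$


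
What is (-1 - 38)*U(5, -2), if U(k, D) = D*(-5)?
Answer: -390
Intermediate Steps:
U(k, D) = -5*D
(-1 - 38)*U(5, -2) = (-1 - 38)*(-5*(-2)) = -39*10 = -390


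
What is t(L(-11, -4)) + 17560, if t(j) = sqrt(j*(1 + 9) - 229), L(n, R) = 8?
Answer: 17560 + I*sqrt(149) ≈ 17560.0 + 12.207*I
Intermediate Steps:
t(j) = sqrt(-229 + 10*j) (t(j) = sqrt(j*10 - 229) = sqrt(10*j - 229) = sqrt(-229 + 10*j))
t(L(-11, -4)) + 17560 = sqrt(-229 + 10*8) + 17560 = sqrt(-229 + 80) + 17560 = sqrt(-149) + 17560 = I*sqrt(149) + 17560 = 17560 + I*sqrt(149)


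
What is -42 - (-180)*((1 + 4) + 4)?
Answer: 1578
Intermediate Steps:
-42 - (-180)*((1 + 4) + 4) = -42 - (-180)*(5 + 4) = -42 - (-180)*9 = -42 - 36*(-45) = -42 + 1620 = 1578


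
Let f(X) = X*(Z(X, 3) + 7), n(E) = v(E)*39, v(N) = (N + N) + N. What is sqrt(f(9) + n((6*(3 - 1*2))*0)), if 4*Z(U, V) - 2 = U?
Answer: 3*sqrt(39)/2 ≈ 9.3675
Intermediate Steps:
v(N) = 3*N (v(N) = 2*N + N = 3*N)
Z(U, V) = 1/2 + U/4
n(E) = 117*E (n(E) = (3*E)*39 = 117*E)
f(X) = X*(15/2 + X/4) (f(X) = X*((1/2 + X/4) + 7) = X*(15/2 + X/4))
sqrt(f(9) + n((6*(3 - 1*2))*0)) = sqrt((1/4)*9*(30 + 9) + 117*((6*(3 - 1*2))*0)) = sqrt((1/4)*9*39 + 117*((6*(3 - 2))*0)) = sqrt(351/4 + 117*((6*1)*0)) = sqrt(351/4 + 117*(6*0)) = sqrt(351/4 + 117*0) = sqrt(351/4 + 0) = sqrt(351/4) = 3*sqrt(39)/2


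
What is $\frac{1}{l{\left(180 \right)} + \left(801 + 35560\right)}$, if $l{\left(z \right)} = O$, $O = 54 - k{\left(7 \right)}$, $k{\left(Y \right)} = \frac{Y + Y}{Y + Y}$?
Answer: $\frac{1}{36414} \approx 2.7462 \cdot 10^{-5}$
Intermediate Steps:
$k{\left(Y \right)} = 1$ ($k{\left(Y \right)} = \frac{2 Y}{2 Y} = 2 Y \frac{1}{2 Y} = 1$)
$O = 53$ ($O = 54 - 1 = 53$)
$l{\left(z \right)} = 53$
$\frac{1}{l{\left(180 \right)} + \left(801 + 35560\right)} = \frac{1}{53 + \left(801 + 35560\right)} = \frac{1}{53 + 36361} = \frac{1}{36414}$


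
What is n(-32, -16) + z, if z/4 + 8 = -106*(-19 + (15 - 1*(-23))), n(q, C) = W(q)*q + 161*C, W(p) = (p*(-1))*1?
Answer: -11688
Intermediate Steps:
W(p) = -p (W(p) = -p*1 = -p)
n(q, C) = -q² + 161*C (n(q, C) = (-q)*q + 161*C = -q² + 161*C)
z = -8088 (z = -32 + 4*(-106*(-19 + (15 - 1*(-23)))) = -32 + 4*(-106*(-19 + (15 + 23))) = -32 + 4*(-106*(-19 + 38)) = -32 + 4*(-106*19) = -32 + 4*(-2014) = -32 - 8056 = -8088)
n(-32, -16) + z = (-1*(-32)² + 161*(-16)) - 8088 = (-1*1024 - 2576) - 8088 = (-1024 - 2576) - 8088 = -3600 - 8088 = -11688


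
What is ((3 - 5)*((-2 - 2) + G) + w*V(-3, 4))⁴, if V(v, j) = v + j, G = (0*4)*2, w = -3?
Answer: 625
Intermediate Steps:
G = 0 (G = 0*2 = 0)
V(v, j) = j + v
((3 - 5)*((-2 - 2) + G) + w*V(-3, 4))⁴ = ((3 - 5)*((-2 - 2) + 0) - 3*(4 - 3))⁴ = (-2*(-4 + 0) - 3*1)⁴ = (-2*(-4) - 3)⁴ = (8 - 3)⁴ = 5⁴ = 625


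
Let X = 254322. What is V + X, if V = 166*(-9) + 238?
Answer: 253066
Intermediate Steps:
V = -1256 (V = -1494 + 238 = -1256)
V + X = -1256 + 254322 = 253066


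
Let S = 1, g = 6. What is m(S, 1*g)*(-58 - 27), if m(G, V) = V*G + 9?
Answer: -1275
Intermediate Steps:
m(G, V) = 9 + G*V (m(G, V) = G*V + 9 = 9 + G*V)
m(S, 1*g)*(-58 - 27) = (9 + 1*(1*6))*(-58 - 27) = (9 + 1*6)*(-85) = (9 + 6)*(-85) = 15*(-85) = -1275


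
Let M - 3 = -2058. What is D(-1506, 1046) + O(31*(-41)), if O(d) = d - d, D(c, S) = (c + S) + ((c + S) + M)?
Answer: -2975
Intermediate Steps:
M = -2055 (M = 3 - 2058 = -2055)
D(c, S) = -2055 + 2*S + 2*c (D(c, S) = (c + S) + ((c + S) - 2055) = (S + c) + ((S + c) - 2055) = (S + c) + (-2055 + S + c) = -2055 + 2*S + 2*c)
O(d) = 0
D(-1506, 1046) + O(31*(-41)) = (-2055 + 2*1046 + 2*(-1506)) + 0 = (-2055 + 2092 - 3012) + 0 = -2975 + 0 = -2975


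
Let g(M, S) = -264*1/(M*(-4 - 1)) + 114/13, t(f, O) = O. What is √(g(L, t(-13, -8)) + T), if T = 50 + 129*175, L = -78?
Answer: √95624815/65 ≈ 150.44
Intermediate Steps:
g(M, S) = 114/13 + 264/(5*M) (g(M, S) = -264*(-1/(5*M)) + 114*(1/13) = -(-264)/(5*M) + 114/13 = 264/(5*M) + 114/13 = 114/13 + 264/(5*M))
T = 22625 (T = 50 + 22575 = 22625)
√(g(L, t(-13, -8)) + T) = √((6/65)*(572 + 95*(-78))/(-78) + 22625) = √((6/65)*(-1/78)*(572 - 7410) + 22625) = √((6/65)*(-1/78)*(-6838) + 22625) = √(526/65 + 22625) = √(1471151/65) = √95624815/65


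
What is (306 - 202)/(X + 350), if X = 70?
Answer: 26/105 ≈ 0.24762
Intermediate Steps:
(306 - 202)/(X + 350) = (306 - 202)/(70 + 350) = 104/420 = 104*(1/420) = 26/105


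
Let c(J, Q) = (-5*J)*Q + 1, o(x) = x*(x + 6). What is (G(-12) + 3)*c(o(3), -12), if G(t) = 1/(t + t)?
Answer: 115091/24 ≈ 4795.5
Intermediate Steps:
G(t) = 1/(2*t)
o(x) = x*(6 + x)
c(J, Q) = 1 - 5*J*Q (c(J, Q) = -5*J*Q + 1 = 1 - 5*J*Q)
(G(-12) + 3)*c(o(3), -12) = ((1/2)/(-12) + 3)*(1 - 5*3*(6 + 3)*(-12)) = ((1/2)*(-1/12) + 3)*(1 - 5*3*9*(-12)) = (-1/24 + 3)*(1 - 5*27*(-12)) = 71*(1 + 1620)/24 = (71/24)*1621 = 115091/24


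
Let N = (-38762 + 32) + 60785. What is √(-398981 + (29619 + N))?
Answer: I*√347307 ≈ 589.33*I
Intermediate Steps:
N = 22055 (N = -38730 + 60785 = 22055)
√(-398981 + (29619 + N)) = √(-398981 + (29619 + 22055)) = √(-398981 + 51674) = √(-347307) = I*√347307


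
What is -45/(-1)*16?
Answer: 720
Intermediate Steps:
-45/(-1)*16 = -45*(-1)*16 = 45*16 = 720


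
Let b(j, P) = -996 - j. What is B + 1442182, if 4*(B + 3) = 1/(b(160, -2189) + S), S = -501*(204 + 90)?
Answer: 856365890199/593800 ≈ 1.4422e+6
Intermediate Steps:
S = -147294 (S = -501*294 = -147294)
B = -1781401/593800 (B = -3 + 1/(4*((-996 - 1*160) - 147294)) = -3 + 1/(4*((-996 - 160) - 147294)) = -3 + 1/(4*(-1156 - 147294)) = -3 + (¼)/(-148450) = -3 + (¼)*(-1/148450) = -3 - 1/593800 = -1781401/593800 ≈ -3.0000)
B + 1442182 = -1781401/593800 + 1442182 = 856365890199/593800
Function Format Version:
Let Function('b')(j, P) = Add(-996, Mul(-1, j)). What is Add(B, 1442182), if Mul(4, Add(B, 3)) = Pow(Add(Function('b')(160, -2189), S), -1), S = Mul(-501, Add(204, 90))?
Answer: Rational(856365890199, 593800) ≈ 1.4422e+6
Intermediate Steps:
S = -147294 (S = Mul(-501, 294) = -147294)
B = Rational(-1781401, 593800) (B = Add(-3, Mul(Rational(1, 4), Pow(Add(Add(-996, Mul(-1, 160)), -147294), -1))) = Add(-3, Mul(Rational(1, 4), Pow(Add(Add(-996, -160), -147294), -1))) = Add(-3, Mul(Rational(1, 4), Pow(Add(-1156, -147294), -1))) = Add(-3, Mul(Rational(1, 4), Pow(-148450, -1))) = Add(-3, Mul(Rational(1, 4), Rational(-1, 148450))) = Add(-3, Rational(-1, 593800)) = Rational(-1781401, 593800) ≈ -3.0000)
Add(B, 1442182) = Add(Rational(-1781401, 593800), 1442182) = Rational(856365890199, 593800)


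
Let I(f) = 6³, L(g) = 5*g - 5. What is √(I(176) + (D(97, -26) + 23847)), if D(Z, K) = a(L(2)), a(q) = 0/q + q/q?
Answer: 16*√94 ≈ 155.13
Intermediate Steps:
L(g) = -5 + 5*g
a(q) = 1 (a(q) = 0 + 1 = 1)
D(Z, K) = 1
I(f) = 216
√(I(176) + (D(97, -26) + 23847)) = √(216 + (1 + 23847)) = √(216 + 23848) = √24064 = 16*√94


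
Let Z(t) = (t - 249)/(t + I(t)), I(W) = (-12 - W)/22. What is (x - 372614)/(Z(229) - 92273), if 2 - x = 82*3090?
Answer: 3002883624/442634021 ≈ 6.7841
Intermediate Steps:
I(W) = -6/11 - W/22 (I(W) = (-12 - W)*(1/22) = -6/11 - W/22)
x = -253378 (x = 2 - 82*3090 = 2 - 1*253380 = 2 - 253380 = -253378)
Z(t) = (-249 + t)/(-6/11 + 21*t/22) (Z(t) = (t - 249)/(t + (-6/11 - t/22)) = (-249 + t)/(-6/11 + 21*t/22))
(x - 372614)/(Z(229) - 92273) = (-253378 - 372614)/(22*(-249 + 229)/(3*(-4 + 7*229)) - 92273) = -625992/((22/3)*(-20)/(-4 + 1603) - 92273) = -625992/((22/3)*(-20)/1599 - 92273) = -625992/((22/3)*(1/1599)*(-20) - 92273) = -625992/(-440/4797 - 92273) = -625992/(-442634021/4797) = -625992*(-4797/442634021) = 3002883624/442634021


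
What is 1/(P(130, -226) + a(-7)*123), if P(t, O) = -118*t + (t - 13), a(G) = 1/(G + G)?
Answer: -14/213245 ≈ -6.5652e-5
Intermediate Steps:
a(G) = 1/(2*G)
P(t, O) = -13 - 117*t (P(t, O) = -118*t + (-13 + t) = -13 - 117*t)
1/(P(130, -226) + a(-7)*123) = 1/((-13 - 117*130) + ((½)/(-7))*123) = 1/((-13 - 15210) + ((½)*(-⅐))*123) = 1/(-15223 - 1/14*123) = 1/(-15223 - 123/14) = 1/(-213245/14) = -14/213245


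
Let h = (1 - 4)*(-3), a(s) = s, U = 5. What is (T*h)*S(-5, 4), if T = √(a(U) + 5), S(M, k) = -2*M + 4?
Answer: 126*√10 ≈ 398.45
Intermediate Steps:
S(M, k) = 4 - 2*M
h = 9 (h = -3*(-3) = 9)
T = √10 (T = √(5 + 5) = √10 ≈ 3.1623)
(T*h)*S(-5, 4) = (√10*9)*(4 - 2*(-5)) = (9*√10)*(4 + 10) = (9*√10)*14 = 126*√10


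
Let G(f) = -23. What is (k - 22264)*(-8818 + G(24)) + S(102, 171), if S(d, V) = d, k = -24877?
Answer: 416773683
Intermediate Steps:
(k - 22264)*(-8818 + G(24)) + S(102, 171) = (-24877 - 22264)*(-8818 - 23) + 102 = -47141*(-8841) + 102 = 416773581 + 102 = 416773683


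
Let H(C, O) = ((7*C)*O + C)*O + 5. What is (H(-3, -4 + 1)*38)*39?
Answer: -259350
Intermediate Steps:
H(C, O) = 5 + O*(C + 7*C*O) (H(C, O) = (7*C*O + C)*O + 5 = (C + 7*C*O)*O + 5 = O*(C + 7*C*O) + 5 = 5 + O*(C + 7*C*O))
(H(-3, -4 + 1)*38)*39 = ((5 - 3*(-4 + 1) + 7*(-3)*(-4 + 1)²)*38)*39 = ((5 - 3*(-3) + 7*(-3)*(-3)²)*38)*39 = ((5 + 9 + 7*(-3)*9)*38)*39 = ((5 + 9 - 189)*38)*39 = -175*38*39 = -6650*39 = -259350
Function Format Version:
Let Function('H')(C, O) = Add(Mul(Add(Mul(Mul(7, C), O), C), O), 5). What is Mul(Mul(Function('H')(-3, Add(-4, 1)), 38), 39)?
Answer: -259350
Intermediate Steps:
Function('H')(C, O) = Add(5, Mul(O, Add(C, Mul(7, C, O)))) (Function('H')(C, O) = Add(Mul(Add(Mul(7, C, O), C), O), 5) = Add(Mul(Add(C, Mul(7, C, O)), O), 5) = Add(Mul(O, Add(C, Mul(7, C, O))), 5) = Add(5, Mul(O, Add(C, Mul(7, C, O)))))
Mul(Mul(Function('H')(-3, Add(-4, 1)), 38), 39) = Mul(Mul(Add(5, Mul(-3, Add(-4, 1)), Mul(7, -3, Pow(Add(-4, 1), 2))), 38), 39) = Mul(Mul(Add(5, Mul(-3, -3), Mul(7, -3, Pow(-3, 2))), 38), 39) = Mul(Mul(Add(5, 9, Mul(7, -3, 9)), 38), 39) = Mul(Mul(Add(5, 9, -189), 38), 39) = Mul(Mul(-175, 38), 39) = Mul(-6650, 39) = -259350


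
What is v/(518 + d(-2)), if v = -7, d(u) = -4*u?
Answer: -7/526 ≈ -0.013308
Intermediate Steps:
v/(518 + d(-2)) = -7/(518 - 4*(-2)) = -7/(518 + 8) = -7/526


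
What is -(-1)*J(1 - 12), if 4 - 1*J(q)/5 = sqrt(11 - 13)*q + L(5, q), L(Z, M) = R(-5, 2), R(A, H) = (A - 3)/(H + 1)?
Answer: 100/3 + 55*I*sqrt(2) ≈ 33.333 + 77.782*I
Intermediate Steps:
R(A, H) = (-3 + A)/(1 + H)
L(Z, M) = -8/3 (L(Z, M) = (-3 - 5)/(1 + 2) = -8/3)
J(q) = 100/3 - 5*I*q*sqrt(2) (J(q) = 20 - 5*(sqrt(11 - 13)*q - 8/3) = 20 - 5*(sqrt(-2)*q - 8/3) = 20 - 5*((I*sqrt(2))*q - 8/3) = 20 - 5*(I*q*sqrt(2) - 8/3) = 20 - 5*(-8/3 + I*q*sqrt(2)) = 20 + (40/3 - 5*I*q*sqrt(2)) = 100/3 - 5*I*q*sqrt(2))
-(-1)*J(1 - 12) = -(-1)*(100/3 - 5*I*(1 - 12)*sqrt(2)) = -(-1)*(100/3 - 5*I*(-11)*sqrt(2)) = -(-1)*(100/3 + 55*I*sqrt(2)) = -(-100/3 - 55*I*sqrt(2)) = 100/3 + 55*I*sqrt(2)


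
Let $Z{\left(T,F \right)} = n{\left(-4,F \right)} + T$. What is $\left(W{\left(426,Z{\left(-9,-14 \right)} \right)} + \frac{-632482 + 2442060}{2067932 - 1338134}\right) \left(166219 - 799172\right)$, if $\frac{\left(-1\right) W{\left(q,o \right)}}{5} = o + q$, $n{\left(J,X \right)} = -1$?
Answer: $\frac{479832257921843}{364899} \approx 1.315 \cdot 10^{9}$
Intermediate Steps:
$Z{\left(T,F \right)} = -1 + T$
$W{\left(q,o \right)} = - 5 o - 5 q$ ($W{\left(q,o \right)} = - 5 \left(o + q\right) = - 5 o - 5 q$)
$\left(W{\left(426,Z{\left(-9,-14 \right)} \right)} + \frac{-632482 + 2442060}{2067932 - 1338134}\right) \left(166219 - 799172\right) = \left(\left(- 5 \left(-1 - 9\right) - 2130\right) + \frac{-632482 + 2442060}{2067932 - 1338134}\right) \left(166219 - 799172\right) = \left(\left(\left(-5\right) \left(-10\right) - 2130\right) + \frac{1809578}{729798}\right) \left(-632953\right) = \left(\left(50 - 2130\right) + 1809578 \cdot \frac{1}{729798}\right) \left(-632953\right) = \left(-2080 + \frac{904789}{364899}\right) \left(-632953\right) = \left(- \frac{758085131}{364899}\right) \left(-632953\right) = \frac{479832257921843}{364899}$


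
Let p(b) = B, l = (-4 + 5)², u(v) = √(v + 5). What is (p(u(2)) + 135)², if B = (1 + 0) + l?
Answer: 18769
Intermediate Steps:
u(v) = √(5 + v)
l = 1 (l = 1² = 1)
B = 2 (B = (1 + 0) + 1 = 1 + 1 = 2)
p(b) = 2
(p(u(2)) + 135)² = (2 + 135)² = 137² = 18769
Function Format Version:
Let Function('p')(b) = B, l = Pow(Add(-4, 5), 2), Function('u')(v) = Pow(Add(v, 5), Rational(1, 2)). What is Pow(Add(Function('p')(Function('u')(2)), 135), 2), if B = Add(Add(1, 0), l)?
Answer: 18769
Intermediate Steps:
Function('u')(v) = Pow(Add(5, v), Rational(1, 2))
l = 1 (l = Pow(1, 2) = 1)
B = 2 (B = Add(Add(1, 0), 1) = Add(1, 1) = 2)
Function('p')(b) = 2
Pow(Add(Function('p')(Function('u')(2)), 135), 2) = Pow(Add(2, 135), 2) = Pow(137, 2) = 18769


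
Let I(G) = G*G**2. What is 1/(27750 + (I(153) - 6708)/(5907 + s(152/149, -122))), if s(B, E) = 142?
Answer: 6049/171434619 ≈ 3.5285e-5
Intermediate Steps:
I(G) = G**3
1/(27750 + (I(153) - 6708)/(5907 + s(152/149, -122))) = 1/(27750 + (153**3 - 6708)/(5907 + 142)) = 1/(27750 + (3581577 - 6708)/6049) = 1/(27750 + 3574869*(1/6049)) = 1/(27750 + 3574869/6049) = 1/(171434619/6049) = 6049/171434619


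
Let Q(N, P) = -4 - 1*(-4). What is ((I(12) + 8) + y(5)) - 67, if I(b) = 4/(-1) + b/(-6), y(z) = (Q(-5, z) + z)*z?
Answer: -40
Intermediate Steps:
Q(N, P) = 0 (Q(N, P) = -4 + 4 = 0)
y(z) = z² (y(z) = (0 + z)*z = z*z = z²)
I(b) = -4 - b/6 (I(b) = 4*(-1) + b*(-⅙) = -4 - b/6)
((I(12) + 8) + y(5)) - 67 = (((-4 - ⅙*12) + 8) + 5²) - 67 = (((-4 - 2) + 8) + 25) - 67 = ((-6 + 8) + 25) - 67 = (2 + 25) - 67 = 27 - 67 = -40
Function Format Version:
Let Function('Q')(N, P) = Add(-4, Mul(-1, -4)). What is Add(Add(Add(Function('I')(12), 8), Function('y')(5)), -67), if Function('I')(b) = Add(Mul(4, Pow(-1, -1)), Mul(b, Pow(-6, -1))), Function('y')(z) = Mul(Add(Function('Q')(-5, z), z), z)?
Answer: -40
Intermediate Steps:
Function('Q')(N, P) = 0 (Function('Q')(N, P) = Add(-4, 4) = 0)
Function('y')(z) = Pow(z, 2) (Function('y')(z) = Mul(Add(0, z), z) = Mul(z, z) = Pow(z, 2))
Function('I')(b) = Add(-4, Mul(Rational(-1, 6), b)) (Function('I')(b) = Add(Mul(4, -1), Mul(b, Rational(-1, 6))) = Add(-4, Mul(Rational(-1, 6), b)))
Add(Add(Add(Function('I')(12), 8), Function('y')(5)), -67) = Add(Add(Add(Add(-4, Mul(Rational(-1, 6), 12)), 8), Pow(5, 2)), -67) = Add(Add(Add(Add(-4, -2), 8), 25), -67) = Add(Add(Add(-6, 8), 25), -67) = Add(Add(2, 25), -67) = Add(27, -67) = -40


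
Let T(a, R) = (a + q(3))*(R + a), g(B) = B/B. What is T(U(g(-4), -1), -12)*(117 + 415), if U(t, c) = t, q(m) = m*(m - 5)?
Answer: 29260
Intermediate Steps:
q(m) = m*(-5 + m)
g(B) = 1
T(a, R) = (-6 + a)*(R + a) (T(a, R) = (a + 3*(-5 + 3))*(R + a) = (a + 3*(-2))*(R + a) = (a - 6)*(R + a) = (-6 + a)*(R + a))
T(U(g(-4), -1), -12)*(117 + 415) = (1**2 - 6*(-12) - 6*1 - 12*1)*(117 + 415) = (1 + 72 - 6 - 12)*532 = 55*532 = 29260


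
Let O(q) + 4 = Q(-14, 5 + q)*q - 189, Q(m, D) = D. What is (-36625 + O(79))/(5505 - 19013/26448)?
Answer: -798253536/145577227 ≈ -5.4834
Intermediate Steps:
O(q) = -193 + q*(5 + q) (O(q) = -4 + ((5 + q)*q - 189) = -4 + (q*(5 + q) - 189) = -4 + (-189 + q*(5 + q)) = -193 + q*(5 + q))
(-36625 + O(79))/(5505 - 19013/26448) = (-36625 + (-193 + 79*(5 + 79)))/(5505 - 19013/26448) = (-36625 + (-193 + 79*84))/(5505 - 19013*1/26448) = (-36625 + (-193 + 6636))/(5505 - 19013/26448) = (-36625 + 6443)/(145577227/26448) = -30182*26448/145577227 = -798253536/145577227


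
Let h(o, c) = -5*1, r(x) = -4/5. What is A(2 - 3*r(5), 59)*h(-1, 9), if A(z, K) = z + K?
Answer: -317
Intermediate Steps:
r(x) = -4/5 (r(x) = -4*1/5 = -4/5)
A(z, K) = K + z
h(o, c) = -5
A(2 - 3*r(5), 59)*h(-1, 9) = (59 + (2 - 3*(-4/5)))*(-5) = (59 + (2 + 12/5))*(-5) = (59 + 22/5)*(-5) = (317/5)*(-5) = -317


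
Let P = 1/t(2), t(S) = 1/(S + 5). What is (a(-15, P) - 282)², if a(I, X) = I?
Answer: 88209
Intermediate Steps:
t(S) = 1/(5 + S)
P = 7 (P = 1/(1/(5 + 2)) = 1/(1/7) = 1/(⅐) = 7)
(a(-15, P) - 282)² = (-15 - 282)² = (-297)² = 88209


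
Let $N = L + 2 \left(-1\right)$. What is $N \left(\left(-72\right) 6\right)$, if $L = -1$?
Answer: $1296$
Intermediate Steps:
$N = -3$ ($N = -1 + 2 \left(-1\right) = -1 - 2 = -3$)
$N \left(\left(-72\right) 6\right) = - 3 \left(\left(-72\right) 6\right) = \left(-3\right) \left(-432\right) = 1296$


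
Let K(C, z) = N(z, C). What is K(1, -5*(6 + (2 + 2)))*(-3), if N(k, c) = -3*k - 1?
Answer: -447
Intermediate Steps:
N(k, c) = -1 - 3*k
K(C, z) = -1 - 3*z
K(1, -5*(6 + (2 + 2)))*(-3) = (-1 - (-15)*(6 + (2 + 2)))*(-3) = (-1 - (-15)*(6 + 4))*(-3) = (-1 - (-15)*10)*(-3) = (-1 - 3*(-50))*(-3) = (-1 + 150)*(-3) = 149*(-3) = -447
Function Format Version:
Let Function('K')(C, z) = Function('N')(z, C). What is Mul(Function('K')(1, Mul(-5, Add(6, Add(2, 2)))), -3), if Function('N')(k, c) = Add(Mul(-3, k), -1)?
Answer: -447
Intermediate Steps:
Function('N')(k, c) = Add(-1, Mul(-3, k))
Function('K')(C, z) = Add(-1, Mul(-3, z))
Mul(Function('K')(1, Mul(-5, Add(6, Add(2, 2)))), -3) = Mul(Add(-1, Mul(-3, Mul(-5, Add(6, Add(2, 2))))), -3) = Mul(Add(-1, Mul(-3, Mul(-5, Add(6, 4)))), -3) = Mul(Add(-1, Mul(-3, Mul(-5, 10))), -3) = Mul(Add(-1, Mul(-3, -50)), -3) = Mul(Add(-1, 150), -3) = Mul(149, -3) = -447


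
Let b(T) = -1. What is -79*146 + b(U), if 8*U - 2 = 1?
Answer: -11535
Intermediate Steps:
U = 3/8 (U = ¼ + (⅛)*1 = ¼ + ⅛ = 3/8 ≈ 0.37500)
-79*146 + b(U) = -79*146 - 1 = -11534 - 1 = -11535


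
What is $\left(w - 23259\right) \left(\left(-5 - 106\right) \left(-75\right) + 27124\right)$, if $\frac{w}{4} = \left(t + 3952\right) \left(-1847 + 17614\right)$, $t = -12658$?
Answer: $-19464807221883$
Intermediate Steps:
$w = -549070008$ ($w = 4 \left(-12658 + 3952\right) \left(-1847 + 17614\right) = 4 \left(\left(-8706\right) 15767\right) = 4 \left(-137267502\right) = -549070008$)
$\left(w - 23259\right) \left(\left(-5 - 106\right) \left(-75\right) + 27124\right) = \left(-549070008 - 23259\right) \left(\left(-5 - 106\right) \left(-75\right) + 27124\right) = - 549093267 \left(\left(-111\right) \left(-75\right) + 27124\right) = - 549093267 \left(8325 + 27124\right) = \left(-549093267\right) 35449 = -19464807221883$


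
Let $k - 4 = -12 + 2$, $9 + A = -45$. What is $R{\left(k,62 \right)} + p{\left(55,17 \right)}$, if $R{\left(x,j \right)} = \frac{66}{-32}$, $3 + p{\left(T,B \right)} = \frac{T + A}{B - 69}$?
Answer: $- \frac{1057}{208} \approx -5.0817$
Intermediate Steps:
$A = -54$ ($A = -9 - 45 = -54$)
$k = -6$ ($k = 4 + \left(-12 + 2\right) = 4 - 10 = -6$)
$p{\left(T,B \right)} = -3 + \frac{-54 + T}{-69 + B}$ ($p{\left(T,B \right)} = -3 + \frac{T - 54}{B - 69} = -3 + \frac{-54 + T}{-69 + B}$)
$R{\left(x,j \right)} = - \frac{33}{16}$ ($R{\left(x,j \right)} = 66 \left(- \frac{1}{32}\right) = - \frac{33}{16}$)
$R{\left(k,62 \right)} + p{\left(55,17 \right)} = - \frac{33}{16} + \frac{153 + 55 - 51}{-69 + 17} = - \frac{33}{16} + \frac{153 + 55 - 51}{-52} = - \frac{33}{16} - \frac{157}{52} = - \frac{1057}{208}$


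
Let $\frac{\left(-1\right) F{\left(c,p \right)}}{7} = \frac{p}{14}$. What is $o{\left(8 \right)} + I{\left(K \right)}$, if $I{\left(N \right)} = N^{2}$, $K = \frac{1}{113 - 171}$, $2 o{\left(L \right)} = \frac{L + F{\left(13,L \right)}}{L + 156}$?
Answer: $\frac{1723}{137924} \approx 0.012492$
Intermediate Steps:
$F{\left(c,p \right)} = - \frac{p}{2}$ ($F{\left(c,p \right)} = - 7 \frac{p}{14} = - \frac{p}{2}$)
$o{\left(L \right)} = \frac{L}{4 \left(156 + L\right)}$ ($o{\left(L \right)} = \frac{\left(L - \frac{L}{2}\right) \frac{1}{L + 156}}{2} = \frac{\frac{L}{2} \frac{1}{156 + L}}{2} = \frac{\frac{1}{2} L \frac{1}{156 + L}}{2} = \frac{L}{4 \left(156 + L\right)}$)
$K = - \frac{1}{58}$ ($K = \frac{1}{-58} = - \frac{1}{58} \approx -0.017241$)
$o{\left(8 \right)} + I{\left(K \right)} = \frac{1}{4} \cdot 8 \frac{1}{156 + 8} + \left(- \frac{1}{58}\right)^{2} = \frac{1}{4} \cdot 8 \cdot \frac{1}{164} + \frac{1}{3364} = \frac{1}{82} + \frac{1}{3364} = \frac{1723}{137924}$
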